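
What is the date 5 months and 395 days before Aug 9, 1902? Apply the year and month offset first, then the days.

February 7, 1901

Counting back 5 months and 395 days from August 9, 1902: first the month/year part, then the days.
month 8 − 5 = 3 → March 1902.
Day 9 is valid in March, giving March 9, 1902.
Now subtract 395 days from March 9, 1902.
Going back 9 days from March 9, 1902 reaches the end of the previous month; 395 − 9 = 386 left.
February 1902 has 28 days (1902 is not a leap year): 386 − 28 = 358 left.
January 1902 has 31 days: 358 − 31 = 327 left.
December 1901 has 31 days: 327 − 31 = 296 left.
November 1901 has 30 days: 296 − 30 = 266 left.
October 1901 has 31 days: 266 − 31 = 235 left.
September 1901 has 30 days: 235 − 30 = 205 left.
August 1901 has 31 days: 205 − 31 = 174 left.
July 1901 has 31 days: 174 − 31 = 143 left.
June 1901 has 30 days: 143 − 30 = 113 left.
May 1901 has 31 days: 113 − 31 = 82 left.
April 1901 has 30 days: 82 − 30 = 52 left.
March 1901 has 31 days: 52 − 31 = 21 left.
February 1901 has 28 days; 28 − 21 = 7 → February 7, 1901.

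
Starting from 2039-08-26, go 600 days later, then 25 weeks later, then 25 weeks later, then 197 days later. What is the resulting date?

October 16, 2042

Advancing 600 days from August 26, 2039:
August has 31 days, so 31 − 26 = 5 days remain after August 26, 2039; 600 − 5 = 595 left.
September 2039 has 30 days: 595 − 30 = 565 left.
October 2039 has 31 days: 565 − 31 = 534 left.
November 2039 has 30 days: 534 − 30 = 504 left.
December 2039 has 31 days: 504 − 31 = 473 left.
January 2040 has 31 days: 473 − 31 = 442 left.
February 2040 has 29 days (2040 is a leap year): 442 − 29 = 413 left.
March 2040 has 31 days: 413 − 31 = 382 left.
April 2040 has 30 days: 382 − 30 = 352 left.
May 2040 has 31 days: 352 − 31 = 321 left.
June 2040 has 30 days: 321 − 30 = 291 left.
July 2040 has 31 days: 291 − 31 = 260 left.
August 2040 has 31 days: 260 − 31 = 229 left.
September 2040 has 30 days: 229 − 30 = 199 left.
October 2040 has 31 days: 199 − 31 = 168 left.
November 2040 has 30 days: 168 − 30 = 138 left.
December 2040 has 31 days: 138 − 31 = 107 left.
January 2041 has 31 days: 107 − 31 = 76 left.
February 2041 has 28 days (2041 is not a leap year): 76 − 28 = 48 left.
March 2041 has 31 days: 48 − 31 = 17 left.
17 days into April 2041 → April 17, 2041.
Advancing 25 weeks (= 175 days) from April 17, 2041:
April has 30 days, so 30 − 17 = 13 days remain after April 17, 2041; 175 − 13 = 162 left.
May 2041 has 31 days: 162 − 31 = 131 left.
June 2041 has 30 days: 131 − 30 = 101 left.
July 2041 has 31 days: 101 − 31 = 70 left.
August 2041 has 31 days: 70 − 31 = 39 left.
September 2041 has 30 days: 39 − 30 = 9 left.
9 days into October 2041 → October 9, 2041.
Counting forward 25 weeks (= 175 days) from October 9, 2041:
October has 31 days, so 31 − 9 = 22 days remain after October 9, 2041; 175 − 22 = 153 left.
November 2041 has 30 days: 153 − 30 = 123 left.
December 2041 has 31 days: 123 − 31 = 92 left.
January 2042 has 31 days: 92 − 31 = 61 left.
February 2042 has 28 days (2042 is not a leap year): 61 − 28 = 33 left.
March 2042 has 31 days: 33 − 31 = 2 left.
2 days into April 2042 → April 2, 2042.
Adding 197 days from April 2, 2042:
April has 30 days, so 30 − 2 = 28 days remain after April 2, 2042; 197 − 28 = 169 left.
May 2042 has 31 days: 169 − 31 = 138 left.
June 2042 has 30 days: 138 − 30 = 108 left.
July 2042 has 31 days: 108 − 31 = 77 left.
August 2042 has 31 days: 77 − 31 = 46 left.
September 2042 has 30 days: 46 − 30 = 16 left.
16 days into October 2042 → October 16, 2042.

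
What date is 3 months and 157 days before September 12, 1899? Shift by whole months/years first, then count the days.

January 6, 1899

Counting back 3 months and 157 days from September 12, 1899: first the month/year part, then the days.
month 9 − 3 = 6 → June 1899.
Day 12 is valid in June, giving June 12, 1899.
Now subtract 157 days from June 12, 1899.
Going back 12 days from June 12, 1899 reaches the end of the previous month; 157 − 12 = 145 left.
May 1899 has 31 days: 145 − 31 = 114 left.
April 1899 has 30 days: 114 − 30 = 84 left.
March 1899 has 31 days: 84 − 31 = 53 left.
February 1899 has 28 days (1899 is not a leap year): 53 − 28 = 25 left.
January 1899 has 31 days; 31 − 25 = 6 → January 6, 1899.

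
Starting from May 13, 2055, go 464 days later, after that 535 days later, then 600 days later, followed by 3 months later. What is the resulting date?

Counting forward 464 days from May 13, 2055:
May has 31 days, so 31 − 13 = 18 days remain after May 13, 2055; 464 − 18 = 446 left.
June 2055 has 30 days: 446 − 30 = 416 left.
July 2055 has 31 days: 416 − 31 = 385 left.
August 2055 has 31 days: 385 − 31 = 354 left.
September 2055 has 30 days: 354 − 30 = 324 left.
October 2055 has 31 days: 324 − 31 = 293 left.
November 2055 has 30 days: 293 − 30 = 263 left.
December 2055 has 31 days: 263 − 31 = 232 left.
January 2056 has 31 days: 232 − 31 = 201 left.
February 2056 has 29 days (2056 is a leap year): 201 − 29 = 172 left.
March 2056 has 31 days: 172 − 31 = 141 left.
April 2056 has 30 days: 141 − 30 = 111 left.
May 2056 has 31 days: 111 − 31 = 80 left.
June 2056 has 30 days: 80 − 30 = 50 left.
July 2056 has 31 days: 50 − 31 = 19 left.
19 days into August 2056 → August 19, 2056.
Adding 535 days from August 19, 2056:
August has 31 days, so 31 − 19 = 12 days remain after August 19, 2056; 535 − 12 = 523 left.
September 2056 has 30 days: 523 − 30 = 493 left.
October 2056 has 31 days: 493 − 31 = 462 left.
November 2056 has 30 days: 462 − 30 = 432 left.
December 2056 has 31 days: 432 − 31 = 401 left.
January 2057 has 31 days: 401 − 31 = 370 left.
February 2057 has 28 days (2057 is not a leap year): 370 − 28 = 342 left.
March 2057 has 31 days: 342 − 31 = 311 left.
April 2057 has 30 days: 311 − 30 = 281 left.
May 2057 has 31 days: 281 − 31 = 250 left.
June 2057 has 30 days: 250 − 30 = 220 left.
July 2057 has 31 days: 220 − 31 = 189 left.
August 2057 has 31 days: 189 − 31 = 158 left.
September 2057 has 30 days: 158 − 30 = 128 left.
October 2057 has 31 days: 128 − 31 = 97 left.
November 2057 has 30 days: 97 − 30 = 67 left.
December 2057 has 31 days: 67 − 31 = 36 left.
January 2058 has 31 days: 36 − 31 = 5 left.
5 days into February 2058 → February 5, 2058.
Counting forward 600 days from February 5, 2058:
February has 28 days, so 28 − 5 = 23 days remain after February 5, 2058; 600 − 23 = 577 left.
March 2058 has 31 days: 577 − 31 = 546 left.
April 2058 has 30 days: 546 − 30 = 516 left.
May 2058 has 31 days: 516 − 31 = 485 left.
June 2058 has 30 days: 485 − 30 = 455 left.
July 2058 has 31 days: 455 − 31 = 424 left.
August 2058 has 31 days: 424 − 31 = 393 left.
September 2058 has 30 days: 393 − 30 = 363 left.
October 2058 has 31 days: 363 − 31 = 332 left.
November 2058 has 30 days: 332 − 30 = 302 left.
December 2058 has 31 days: 302 − 31 = 271 left.
January 2059 has 31 days: 271 − 31 = 240 left.
February 2059 has 28 days (2059 is not a leap year): 240 − 28 = 212 left.
March 2059 has 31 days: 212 − 31 = 181 left.
April 2059 has 30 days: 181 − 30 = 151 left.
May 2059 has 31 days: 151 − 31 = 120 left.
June 2059 has 30 days: 120 − 30 = 90 left.
July 2059 has 31 days: 90 − 31 = 59 left.
August 2059 has 31 days: 59 − 31 = 28 left.
28 days into September 2059 → September 28, 2059.
Adding 3 months from September 28, 2059:
month 9 + 3 = 12 → December 2059.
Day 28 is valid in December, giving December 28, 2059.

December 28, 2059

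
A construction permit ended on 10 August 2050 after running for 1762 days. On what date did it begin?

Counting back 1762 days from August 10, 2050.
Going back 10 days from August 10, 2050 reaches the end of the previous month; 1762 − 10 = 1752 left.
July 2050 has 31 days: 1752 − 31 = 1721 left.
June 2050 has 30 days: 1721 − 30 = 1691 left.
May 2050 has 31 days: 1691 − 31 = 1660 left.
April 2050 has 30 days: 1660 − 30 = 1630 left.
March 2050 has 31 days: 1630 − 31 = 1599 left.
February 2050 has 28 days (2050 is not a leap year): 1599 − 28 = 1571 left.
January 2050 has 31 days: 1571 − 31 = 1540 left.
December 2049 has 31 days: 1540 − 31 = 1509 left.
November 2049 has 30 days: 1509 − 30 = 1479 left.
October 2049 has 31 days: 1479 − 31 = 1448 left.
September 2049 has 30 days: 1448 − 30 = 1418 left.
August 2049 has 31 days: 1418 − 31 = 1387 left.
July 2049 has 31 days: 1387 − 31 = 1356 left.
June 2049 has 30 days: 1356 − 30 = 1326 left.
May 2049 has 31 days: 1326 − 31 = 1295 left.
April 2049 has 30 days: 1295 − 30 = 1265 left.
March 2049 has 31 days: 1265 − 31 = 1234 left.
February 2049 has 28 days (2049 is not a leap year): 1234 − 28 = 1206 left.
January 2049 has 31 days: 1206 − 31 = 1175 left.
December 2048 has 31 days: 1175 − 31 = 1144 left.
November 2048 has 30 days: 1144 − 30 = 1114 left.
October 2048 has 31 days: 1114 − 31 = 1083 left.
September 2048 has 30 days: 1083 − 30 = 1053 left.
August 2048 has 31 days: 1053 − 31 = 1022 left.
July 2048 has 31 days: 1022 − 31 = 991 left.
June 2048 has 30 days: 991 − 30 = 961 left.
May 2048 has 31 days: 961 − 31 = 930 left.
April 2048 has 30 days: 930 − 30 = 900 left.
March 2048 has 31 days: 900 − 31 = 869 left.
February 2048 has 29 days (2048 is a leap year): 869 − 29 = 840 left.
January 2048 has 31 days: 840 − 31 = 809 left.
December 2047 has 31 days: 809 − 31 = 778 left.
November 2047 has 30 days: 778 − 30 = 748 left.
October 2047 has 31 days: 748 − 31 = 717 left.
September 2047 has 30 days: 717 − 30 = 687 left.
August 2047 has 31 days: 687 − 31 = 656 left.
July 2047 has 31 days: 656 − 31 = 625 left.
June 2047 has 30 days: 625 − 30 = 595 left.
May 2047 has 31 days: 595 − 31 = 564 left.
April 2047 has 30 days: 564 − 30 = 534 left.
March 2047 has 31 days: 534 − 31 = 503 left.
February 2047 has 28 days (2047 is not a leap year): 503 − 28 = 475 left.
January 2047 has 31 days: 475 − 31 = 444 left.
December 2046 has 31 days: 444 − 31 = 413 left.
November 2046 has 30 days: 413 − 30 = 383 left.
October 2046 has 31 days: 383 − 31 = 352 left.
September 2046 has 30 days: 352 − 30 = 322 left.
August 2046 has 31 days: 322 − 31 = 291 left.
July 2046 has 31 days: 291 − 31 = 260 left.
June 2046 has 30 days: 260 − 30 = 230 left.
May 2046 has 31 days: 230 − 31 = 199 left.
April 2046 has 30 days: 199 − 30 = 169 left.
March 2046 has 31 days: 169 − 31 = 138 left.
February 2046 has 28 days (2046 is not a leap year): 138 − 28 = 110 left.
January 2046 has 31 days: 110 − 31 = 79 left.
December 2045 has 31 days: 79 − 31 = 48 left.
November 2045 has 30 days: 48 − 30 = 18 left.
October 2045 has 31 days; 31 − 18 = 13 → October 13, 2045.

October 13, 2045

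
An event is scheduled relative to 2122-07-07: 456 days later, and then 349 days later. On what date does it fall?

September 19, 2124

Advancing 456 days from July 7, 2122:
July has 31 days, so 31 − 7 = 24 days remain after July 7, 2122; 456 − 24 = 432 left.
August 2122 has 31 days: 432 − 31 = 401 left.
September 2122 has 30 days: 401 − 30 = 371 left.
October 2122 has 31 days: 371 − 31 = 340 left.
November 2122 has 30 days: 340 − 30 = 310 left.
December 2122 has 31 days: 310 − 31 = 279 left.
January 2123 has 31 days: 279 − 31 = 248 left.
February 2123 has 28 days (2123 is not a leap year): 248 − 28 = 220 left.
March 2123 has 31 days: 220 − 31 = 189 left.
April 2123 has 30 days: 189 − 30 = 159 left.
May 2123 has 31 days: 159 − 31 = 128 left.
June 2123 has 30 days: 128 − 30 = 98 left.
July 2123 has 31 days: 98 − 31 = 67 left.
August 2123 has 31 days: 67 − 31 = 36 left.
September 2123 has 30 days: 36 − 30 = 6 left.
6 days into October 2123 → October 6, 2123.
Adding 349 days from October 6, 2123:
October has 31 days, so 31 − 6 = 25 days remain after October 6, 2123; 349 − 25 = 324 left.
November 2123 has 30 days: 324 − 30 = 294 left.
December 2123 has 31 days: 294 − 31 = 263 left.
January 2124 has 31 days: 263 − 31 = 232 left.
February 2124 has 29 days (2124 is a leap year): 232 − 29 = 203 left.
March 2124 has 31 days: 203 − 31 = 172 left.
April 2124 has 30 days: 172 − 30 = 142 left.
May 2124 has 31 days: 142 − 31 = 111 left.
June 2124 has 30 days: 111 − 30 = 81 left.
July 2124 has 31 days: 81 − 31 = 50 left.
August 2124 has 31 days: 50 − 31 = 19 left.
19 days into September 2124 → September 19, 2124.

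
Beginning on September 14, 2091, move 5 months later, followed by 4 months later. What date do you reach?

Counting forward 5 months from September 14, 2091:
month 9 + 5 = 14, which is month 2 of year 2092 → February 2092.
Day 14 is valid in February, giving February 14, 2092.
Advancing 4 months from February 14, 2092:
month 2 + 4 = 6 → June 2092.
Day 14 is valid in June, giving June 14, 2092.

June 14, 2092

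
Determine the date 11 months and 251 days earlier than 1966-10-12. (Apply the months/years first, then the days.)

Going back 11 months and 251 days from October 12, 1966: first the month/year part, then the days.
month 10 − 11 = -1, which is month 11 of year 1965 → November 1965.
Day 12 is valid in November, giving November 12, 1965.
Now subtract 251 days from November 12, 1965.
Going back 12 days from November 12, 1965 reaches the end of the previous month; 251 − 12 = 239 left.
October 1965 has 31 days: 239 − 31 = 208 left.
September 1965 has 30 days: 208 − 30 = 178 left.
August 1965 has 31 days: 178 − 31 = 147 left.
July 1965 has 31 days: 147 − 31 = 116 left.
June 1965 has 30 days: 116 − 30 = 86 left.
May 1965 has 31 days: 86 − 31 = 55 left.
April 1965 has 30 days: 55 − 30 = 25 left.
March 1965 has 31 days; 31 − 25 = 6 → March 6, 1965.

March 6, 1965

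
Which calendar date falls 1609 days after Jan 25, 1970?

June 22, 1974

Adding 1609 days from January 25, 1970.
January has 31 days, so 31 − 25 = 6 days remain after January 25, 1970; 1609 − 6 = 1603 left.
February 1970 has 28 days (1970 is not a leap year): 1603 − 28 = 1575 left.
March 1970 has 31 days: 1575 − 31 = 1544 left.
April 1970 has 30 days: 1544 − 30 = 1514 left.
May 1970 has 31 days: 1514 − 31 = 1483 left.
June 1970 has 30 days: 1483 − 30 = 1453 left.
July 1970 has 31 days: 1453 − 31 = 1422 left.
August 1970 has 31 days: 1422 − 31 = 1391 left.
September 1970 has 30 days: 1391 − 30 = 1361 left.
October 1970 has 31 days: 1361 − 31 = 1330 left.
November 1970 has 30 days: 1330 − 30 = 1300 left.
December 1970 has 31 days: 1300 − 31 = 1269 left.
January 1971 has 31 days: 1269 − 31 = 1238 left.
February 1971 has 28 days (1971 is not a leap year): 1238 − 28 = 1210 left.
March 1971 has 31 days: 1210 − 31 = 1179 left.
April 1971 has 30 days: 1179 − 30 = 1149 left.
May 1971 has 31 days: 1149 − 31 = 1118 left.
June 1971 has 30 days: 1118 − 30 = 1088 left.
July 1971 has 31 days: 1088 − 31 = 1057 left.
August 1971 has 31 days: 1057 − 31 = 1026 left.
September 1971 has 30 days: 1026 − 30 = 996 left.
October 1971 has 31 days: 996 − 31 = 965 left.
November 1971 has 30 days: 965 − 30 = 935 left.
December 1971 has 31 days: 935 − 31 = 904 left.
January 1972 has 31 days: 904 − 31 = 873 left.
February 1972 has 29 days (1972 is a leap year): 873 − 29 = 844 left.
March 1972 has 31 days: 844 − 31 = 813 left.
April 1972 has 30 days: 813 − 30 = 783 left.
May 1972 has 31 days: 783 − 31 = 752 left.
June 1972 has 30 days: 752 − 30 = 722 left.
July 1972 has 31 days: 722 − 31 = 691 left.
August 1972 has 31 days: 691 − 31 = 660 left.
September 1972 has 30 days: 660 − 30 = 630 left.
October 1972 has 31 days: 630 − 31 = 599 left.
November 1972 has 30 days: 599 − 30 = 569 left.
December 1972 has 31 days: 569 − 31 = 538 left.
January 1973 has 31 days: 538 − 31 = 507 left.
February 1973 has 28 days (1973 is not a leap year): 507 − 28 = 479 left.
March 1973 has 31 days: 479 − 31 = 448 left.
April 1973 has 30 days: 448 − 30 = 418 left.
May 1973 has 31 days: 418 − 31 = 387 left.
June 1973 has 30 days: 387 − 30 = 357 left.
July 1973 has 31 days: 357 − 31 = 326 left.
August 1973 has 31 days: 326 − 31 = 295 left.
September 1973 has 30 days: 295 − 30 = 265 left.
October 1973 has 31 days: 265 − 31 = 234 left.
November 1973 has 30 days: 234 − 30 = 204 left.
December 1973 has 31 days: 204 − 31 = 173 left.
January 1974 has 31 days: 173 − 31 = 142 left.
February 1974 has 28 days (1974 is not a leap year): 142 − 28 = 114 left.
March 1974 has 31 days: 114 − 31 = 83 left.
April 1974 has 30 days: 83 − 30 = 53 left.
May 1974 has 31 days: 53 − 31 = 22 left.
22 days into June 1974 → June 22, 1974.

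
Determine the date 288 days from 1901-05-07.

February 19, 1902

Counting forward 288 days from May 7, 1901.
May has 31 days, so 31 − 7 = 24 days remain after May 7, 1901; 288 − 24 = 264 left.
June 1901 has 30 days: 264 − 30 = 234 left.
July 1901 has 31 days: 234 − 31 = 203 left.
August 1901 has 31 days: 203 − 31 = 172 left.
September 1901 has 30 days: 172 − 30 = 142 left.
October 1901 has 31 days: 142 − 31 = 111 left.
November 1901 has 30 days: 111 − 30 = 81 left.
December 1901 has 31 days: 81 − 31 = 50 left.
January 1902 has 31 days: 50 − 31 = 19 left.
19 days into February 1902 → February 19, 1902.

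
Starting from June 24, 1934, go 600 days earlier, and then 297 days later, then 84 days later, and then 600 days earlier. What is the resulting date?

Counting back 600 days from June 24, 1934:
Going back 24 days from June 24, 1934 reaches the end of the previous month; 600 − 24 = 576 left.
May 1934 has 31 days: 576 − 31 = 545 left.
April 1934 has 30 days: 545 − 30 = 515 left.
March 1934 has 31 days: 515 − 31 = 484 left.
February 1934 has 28 days (1934 is not a leap year): 484 − 28 = 456 left.
January 1934 has 31 days: 456 − 31 = 425 left.
December 1933 has 31 days: 425 − 31 = 394 left.
November 1933 has 30 days: 394 − 30 = 364 left.
October 1933 has 31 days: 364 − 31 = 333 left.
September 1933 has 30 days: 333 − 30 = 303 left.
August 1933 has 31 days: 303 − 31 = 272 left.
July 1933 has 31 days: 272 − 31 = 241 left.
June 1933 has 30 days: 241 − 30 = 211 left.
May 1933 has 31 days: 211 − 31 = 180 left.
April 1933 has 30 days: 180 − 30 = 150 left.
March 1933 has 31 days: 150 − 31 = 119 left.
February 1933 has 28 days (1933 is not a leap year): 119 − 28 = 91 left.
January 1933 has 31 days: 91 − 31 = 60 left.
December 1932 has 31 days: 60 − 31 = 29 left.
November 1932 has 30 days; 30 − 29 = 1 → November 1, 1932.
Counting forward 297 days from November 1, 1932:
November has 30 days, so 30 − 1 = 29 days remain after November 1, 1932; 297 − 29 = 268 left.
December 1932 has 31 days: 268 − 31 = 237 left.
January 1933 has 31 days: 237 − 31 = 206 left.
February 1933 has 28 days (1933 is not a leap year): 206 − 28 = 178 left.
March 1933 has 31 days: 178 − 31 = 147 left.
April 1933 has 30 days: 147 − 30 = 117 left.
May 1933 has 31 days: 117 − 31 = 86 left.
June 1933 has 30 days: 86 − 30 = 56 left.
July 1933 has 31 days: 56 − 31 = 25 left.
25 days into August 1933 → August 25, 1933.
Advancing 84 days from August 25, 1933:
August has 31 days, so 31 − 25 = 6 days remain after August 25, 1933; 84 − 6 = 78 left.
September 1933 has 30 days: 78 − 30 = 48 left.
October 1933 has 31 days: 48 − 31 = 17 left.
17 days into November 1933 → November 17, 1933.
Counting back 600 days from November 17, 1933:
Going back 17 days from November 17, 1933 reaches the end of the previous month; 600 − 17 = 583 left.
October 1933 has 31 days: 583 − 31 = 552 left.
September 1933 has 30 days: 552 − 30 = 522 left.
August 1933 has 31 days: 522 − 31 = 491 left.
July 1933 has 31 days: 491 − 31 = 460 left.
June 1933 has 30 days: 460 − 30 = 430 left.
May 1933 has 31 days: 430 − 31 = 399 left.
April 1933 has 30 days: 399 − 30 = 369 left.
March 1933 has 31 days: 369 − 31 = 338 left.
February 1933 has 28 days (1933 is not a leap year): 338 − 28 = 310 left.
January 1933 has 31 days: 310 − 31 = 279 left.
December 1932 has 31 days: 279 − 31 = 248 left.
November 1932 has 30 days: 248 − 30 = 218 left.
October 1932 has 31 days: 218 − 31 = 187 left.
September 1932 has 30 days: 187 − 30 = 157 left.
August 1932 has 31 days: 157 − 31 = 126 left.
July 1932 has 31 days: 126 − 31 = 95 left.
June 1932 has 30 days: 95 − 30 = 65 left.
May 1932 has 31 days: 65 − 31 = 34 left.
April 1932 has 30 days: 34 − 30 = 4 left.
March 1932 has 31 days; 31 − 4 = 27 → March 27, 1932.

March 27, 1932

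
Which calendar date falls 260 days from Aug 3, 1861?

April 20, 1862

Counting forward 260 days from August 3, 1861.
August has 31 days, so 31 − 3 = 28 days remain after August 3, 1861; 260 − 28 = 232 left.
September 1861 has 30 days: 232 − 30 = 202 left.
October 1861 has 31 days: 202 − 31 = 171 left.
November 1861 has 30 days: 171 − 30 = 141 left.
December 1861 has 31 days: 141 − 31 = 110 left.
January 1862 has 31 days: 110 − 31 = 79 left.
February 1862 has 28 days (1862 is not a leap year): 79 − 28 = 51 left.
March 1862 has 31 days: 51 − 31 = 20 left.
20 days into April 1862 → April 20, 1862.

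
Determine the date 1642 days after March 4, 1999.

September 1, 2003

Advancing 1642 days from March 4, 1999.
March has 31 days, so 31 − 4 = 27 days remain after March 4, 1999; 1642 − 27 = 1615 left.
April 1999 has 30 days: 1615 − 30 = 1585 left.
May 1999 has 31 days: 1585 − 31 = 1554 left.
June 1999 has 30 days: 1554 − 30 = 1524 left.
July 1999 has 31 days: 1524 − 31 = 1493 left.
August 1999 has 31 days: 1493 − 31 = 1462 left.
September 1999 has 30 days: 1462 − 30 = 1432 left.
October 1999 has 31 days: 1432 − 31 = 1401 left.
November 1999 has 30 days: 1401 − 30 = 1371 left.
December 1999 has 31 days: 1371 − 31 = 1340 left.
January 2000 has 31 days: 1340 − 31 = 1309 left.
February 2000 has 29 days (2000 is a leap year (divisible by 400)): 1309 − 29 = 1280 left.
March 2000 has 31 days: 1280 − 31 = 1249 left.
April 2000 has 30 days: 1249 − 30 = 1219 left.
May 2000 has 31 days: 1219 − 31 = 1188 left.
June 2000 has 30 days: 1188 − 30 = 1158 left.
July 2000 has 31 days: 1158 − 31 = 1127 left.
August 2000 has 31 days: 1127 − 31 = 1096 left.
September 2000 has 30 days: 1096 − 30 = 1066 left.
October 2000 has 31 days: 1066 − 31 = 1035 left.
November 2000 has 30 days: 1035 − 30 = 1005 left.
December 2000 has 31 days: 1005 − 31 = 974 left.
January 2001 has 31 days: 974 − 31 = 943 left.
February 2001 has 28 days (2001 is not a leap year): 943 − 28 = 915 left.
March 2001 has 31 days: 915 − 31 = 884 left.
April 2001 has 30 days: 884 − 30 = 854 left.
May 2001 has 31 days: 854 − 31 = 823 left.
June 2001 has 30 days: 823 − 30 = 793 left.
July 2001 has 31 days: 793 − 31 = 762 left.
August 2001 has 31 days: 762 − 31 = 731 left.
September 2001 has 30 days: 731 − 30 = 701 left.
October 2001 has 31 days: 701 − 31 = 670 left.
November 2001 has 30 days: 670 − 30 = 640 left.
December 2001 has 31 days: 640 − 31 = 609 left.
January 2002 has 31 days: 609 − 31 = 578 left.
February 2002 has 28 days (2002 is not a leap year): 578 − 28 = 550 left.
March 2002 has 31 days: 550 − 31 = 519 left.
April 2002 has 30 days: 519 − 30 = 489 left.
May 2002 has 31 days: 489 − 31 = 458 left.
June 2002 has 30 days: 458 − 30 = 428 left.
July 2002 has 31 days: 428 − 31 = 397 left.
August 2002 has 31 days: 397 − 31 = 366 left.
September 2002 has 30 days: 366 − 30 = 336 left.
October 2002 has 31 days: 336 − 31 = 305 left.
November 2002 has 30 days: 305 − 30 = 275 left.
December 2002 has 31 days: 275 − 31 = 244 left.
January 2003 has 31 days: 244 − 31 = 213 left.
February 2003 has 28 days (2003 is not a leap year): 213 − 28 = 185 left.
March 2003 has 31 days: 185 − 31 = 154 left.
April 2003 has 30 days: 154 − 30 = 124 left.
May 2003 has 31 days: 124 − 31 = 93 left.
June 2003 has 30 days: 93 − 30 = 63 left.
July 2003 has 31 days: 63 − 31 = 32 left.
August 2003 has 31 days: 32 − 31 = 1 left.
1 day into September 2003 → September 1, 2003.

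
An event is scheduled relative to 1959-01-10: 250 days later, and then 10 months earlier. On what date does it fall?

Adding 250 days from January 10, 1959:
January has 31 days, so 31 − 10 = 21 days remain after January 10, 1959; 250 − 21 = 229 left.
February 1959 has 28 days (1959 is not a leap year): 229 − 28 = 201 left.
March 1959 has 31 days: 201 − 31 = 170 left.
April 1959 has 30 days: 170 − 30 = 140 left.
May 1959 has 31 days: 140 − 31 = 109 left.
June 1959 has 30 days: 109 − 30 = 79 left.
July 1959 has 31 days: 79 − 31 = 48 left.
August 1959 has 31 days: 48 − 31 = 17 left.
17 days into September 1959 → September 17, 1959.
Subtracting 10 months from September 17, 1959:
month 9 − 10 = -1, which is month 11 of year 1958 → November 1958.
Day 17 is valid in November, giving November 17, 1958.

November 17, 1958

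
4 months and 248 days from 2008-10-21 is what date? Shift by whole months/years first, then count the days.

Counting forward 4 months and 248 days from October 21, 2008: first the month/year part, then the days.
month 10 + 4 = 14, which is month 2 of year 2009 → February 2009.
Day 21 is valid in February, giving February 21, 2009.
Now add 248 days from February 21, 2009.
February has 28 days, so 28 − 21 = 7 days remain after February 21, 2009; 248 − 7 = 241 left.
March 2009 has 31 days: 241 − 31 = 210 left.
April 2009 has 30 days: 210 − 30 = 180 left.
May 2009 has 31 days: 180 − 31 = 149 left.
June 2009 has 30 days: 149 − 30 = 119 left.
July 2009 has 31 days: 119 − 31 = 88 left.
August 2009 has 31 days: 88 − 31 = 57 left.
September 2009 has 30 days: 57 − 30 = 27 left.
27 days into October 2009 → October 27, 2009.

October 27, 2009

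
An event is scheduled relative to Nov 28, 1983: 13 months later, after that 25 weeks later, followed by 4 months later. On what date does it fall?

Advancing 13 months from November 28, 1983:
month 11 + 13 = 24, which is month 12 of year 1984 → December 1984.
Day 28 is valid in December, giving December 28, 1984.
Counting forward 25 weeks (= 175 days) from December 28, 1984:
December has 31 days, so 31 − 28 = 3 days remain after December 28, 1984; 175 − 3 = 172 left.
January 1985 has 31 days: 172 − 31 = 141 left.
February 1985 has 28 days (1985 is not a leap year): 141 − 28 = 113 left.
March 1985 has 31 days: 113 − 31 = 82 left.
April 1985 has 30 days: 82 − 30 = 52 left.
May 1985 has 31 days: 52 − 31 = 21 left.
21 days into June 1985 → June 21, 1985.
Adding 4 months from June 21, 1985:
month 6 + 4 = 10 → October 1985.
Day 21 is valid in October, giving October 21, 1985.

October 21, 1985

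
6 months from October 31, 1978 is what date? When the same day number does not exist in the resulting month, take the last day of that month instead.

April 30, 1979

Counting forward 6 months from October 31, 1978.
month 10 + 6 = 16, which is month 4 of year 1979 → April 1979.
April 1979 has only 30 days and the start was day 31, so the date clamps to April 30, 1979.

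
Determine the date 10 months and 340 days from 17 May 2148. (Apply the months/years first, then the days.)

February 20, 2150

Counting forward 10 months and 340 days from May 17, 2148: first the month/year part, then the days.
month 5 + 10 = 15, which is month 3 of year 2149 → March 2149.
Day 17 is valid in March, giving March 17, 2149.
Now add 340 days from March 17, 2149.
March has 31 days, so 31 − 17 = 14 days remain after March 17, 2149; 340 − 14 = 326 left.
April 2149 has 30 days: 326 − 30 = 296 left.
May 2149 has 31 days: 296 − 31 = 265 left.
June 2149 has 30 days: 265 − 30 = 235 left.
July 2149 has 31 days: 235 − 31 = 204 left.
August 2149 has 31 days: 204 − 31 = 173 left.
September 2149 has 30 days: 173 − 30 = 143 left.
October 2149 has 31 days: 143 − 31 = 112 left.
November 2149 has 30 days: 112 − 30 = 82 left.
December 2149 has 31 days: 82 − 31 = 51 left.
January 2150 has 31 days: 51 − 31 = 20 left.
20 days into February 2150 → February 20, 2150.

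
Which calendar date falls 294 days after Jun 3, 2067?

Adding 294 days from June 3, 2067.
June has 30 days, so 30 − 3 = 27 days remain after June 3, 2067; 294 − 27 = 267 left.
July 2067 has 31 days: 267 − 31 = 236 left.
August 2067 has 31 days: 236 − 31 = 205 left.
September 2067 has 30 days: 205 − 30 = 175 left.
October 2067 has 31 days: 175 − 31 = 144 left.
November 2067 has 30 days: 144 − 30 = 114 left.
December 2067 has 31 days: 114 − 31 = 83 left.
January 2068 has 31 days: 83 − 31 = 52 left.
February 2068 has 29 days (2068 is a leap year): 52 − 29 = 23 left.
23 days into March 2068 → March 23, 2068.

March 23, 2068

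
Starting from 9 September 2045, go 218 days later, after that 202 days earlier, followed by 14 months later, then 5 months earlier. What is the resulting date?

Counting forward 218 days from September 9, 2045:
September has 30 days, so 30 − 9 = 21 days remain after September 9, 2045; 218 − 21 = 197 left.
October 2045 has 31 days: 197 − 31 = 166 left.
November 2045 has 30 days: 166 − 30 = 136 left.
December 2045 has 31 days: 136 − 31 = 105 left.
January 2046 has 31 days: 105 − 31 = 74 left.
February 2046 has 28 days (2046 is not a leap year): 74 − 28 = 46 left.
March 2046 has 31 days: 46 − 31 = 15 left.
15 days into April 2046 → April 15, 2046.
Subtracting 202 days from April 15, 2046:
Going back 15 days from April 15, 2046 reaches the end of the previous month; 202 − 15 = 187 left.
March 2046 has 31 days: 187 − 31 = 156 left.
February 2046 has 28 days (2046 is not a leap year): 156 − 28 = 128 left.
January 2046 has 31 days: 128 − 31 = 97 left.
December 2045 has 31 days: 97 − 31 = 66 left.
November 2045 has 30 days: 66 − 30 = 36 left.
October 2045 has 31 days: 36 − 31 = 5 left.
September 2045 has 30 days; 30 − 5 = 25 → September 25, 2045.
Counting forward 14 months from September 25, 2045:
month 9 + 14 = 23, which is month 11 of year 2046 → November 2046.
Day 25 is valid in November, giving November 25, 2046.
Going back 5 months from November 25, 2046:
month 11 − 5 = 6 → June 2046.
Day 25 is valid in June, giving June 25, 2046.

June 25, 2046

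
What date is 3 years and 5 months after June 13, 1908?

Advancing 3 years and 5 months from June 13, 1908.
+3 years → 1911; month 6 + 5 = 11 → November 1911.
Day 13 is valid in November, giving November 13, 1911.

November 13, 1911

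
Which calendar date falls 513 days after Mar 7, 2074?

Advancing 513 days from March 7, 2074.
March has 31 days, so 31 − 7 = 24 days remain after March 7, 2074; 513 − 24 = 489 left.
April 2074 has 30 days: 489 − 30 = 459 left.
May 2074 has 31 days: 459 − 31 = 428 left.
June 2074 has 30 days: 428 − 30 = 398 left.
July 2074 has 31 days: 398 − 31 = 367 left.
August 2074 has 31 days: 367 − 31 = 336 left.
September 2074 has 30 days: 336 − 30 = 306 left.
October 2074 has 31 days: 306 − 31 = 275 left.
November 2074 has 30 days: 275 − 30 = 245 left.
December 2074 has 31 days: 245 − 31 = 214 left.
January 2075 has 31 days: 214 − 31 = 183 left.
February 2075 has 28 days (2075 is not a leap year): 183 − 28 = 155 left.
March 2075 has 31 days: 155 − 31 = 124 left.
April 2075 has 30 days: 124 − 30 = 94 left.
May 2075 has 31 days: 94 − 31 = 63 left.
June 2075 has 30 days: 63 − 30 = 33 left.
July 2075 has 31 days: 33 − 31 = 2 left.
2 days into August 2075 → August 2, 2075.

August 2, 2075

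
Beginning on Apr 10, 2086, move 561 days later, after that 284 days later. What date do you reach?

August 2, 2088

Advancing 561 days from April 10, 2086:
April has 30 days, so 30 − 10 = 20 days remain after April 10, 2086; 561 − 20 = 541 left.
May 2086 has 31 days: 541 − 31 = 510 left.
June 2086 has 30 days: 510 − 30 = 480 left.
July 2086 has 31 days: 480 − 31 = 449 left.
August 2086 has 31 days: 449 − 31 = 418 left.
September 2086 has 30 days: 418 − 30 = 388 left.
October 2086 has 31 days: 388 − 31 = 357 left.
November 2086 has 30 days: 357 − 30 = 327 left.
December 2086 has 31 days: 327 − 31 = 296 left.
January 2087 has 31 days: 296 − 31 = 265 left.
February 2087 has 28 days (2087 is not a leap year): 265 − 28 = 237 left.
March 2087 has 31 days: 237 − 31 = 206 left.
April 2087 has 30 days: 206 − 30 = 176 left.
May 2087 has 31 days: 176 − 31 = 145 left.
June 2087 has 30 days: 145 − 30 = 115 left.
July 2087 has 31 days: 115 − 31 = 84 left.
August 2087 has 31 days: 84 − 31 = 53 left.
September 2087 has 30 days: 53 − 30 = 23 left.
23 days into October 2087 → October 23, 2087.
Advancing 284 days from October 23, 2087:
October has 31 days, so 31 − 23 = 8 days remain after October 23, 2087; 284 − 8 = 276 left.
November 2087 has 30 days: 276 − 30 = 246 left.
December 2087 has 31 days: 246 − 31 = 215 left.
January 2088 has 31 days: 215 − 31 = 184 left.
February 2088 has 29 days (2088 is a leap year): 184 − 29 = 155 left.
March 2088 has 31 days: 155 − 31 = 124 left.
April 2088 has 30 days: 124 − 30 = 94 left.
May 2088 has 31 days: 94 − 31 = 63 left.
June 2088 has 30 days: 63 − 30 = 33 left.
July 2088 has 31 days: 33 − 31 = 2 left.
2 days into August 2088 → August 2, 2088.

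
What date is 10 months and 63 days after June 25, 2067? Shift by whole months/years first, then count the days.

Adding 10 months and 63 days from June 25, 2067: first the month/year part, then the days.
month 6 + 10 = 16, which is month 4 of year 2068 → April 2068.
Day 25 is valid in April, giving April 25, 2068.
Now add 63 days from April 25, 2068.
April has 30 days, so 30 − 25 = 5 days remain after April 25, 2068; 63 − 5 = 58 left.
May 2068 has 31 days: 58 − 31 = 27 left.
27 days into June 2068 → June 27, 2068.

June 27, 2068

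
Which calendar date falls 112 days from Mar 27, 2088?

Counting forward 112 days from March 27, 2088.
March has 31 days, so 31 − 27 = 4 days remain after March 27, 2088; 112 − 4 = 108 left.
April 2088 has 30 days: 108 − 30 = 78 left.
May 2088 has 31 days: 78 − 31 = 47 left.
June 2088 has 30 days: 47 − 30 = 17 left.
17 days into July 2088 → July 17, 2088.

July 17, 2088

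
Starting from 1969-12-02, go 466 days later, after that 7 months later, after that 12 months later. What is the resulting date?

October 13, 1972

Advancing 466 days from December 2, 1969:
December has 31 days, so 31 − 2 = 29 days remain after December 2, 1969; 466 − 29 = 437 left.
January 1970 has 31 days: 437 − 31 = 406 left.
February 1970 has 28 days (1970 is not a leap year): 406 − 28 = 378 left.
March 1970 has 31 days: 378 − 31 = 347 left.
April 1970 has 30 days: 347 − 30 = 317 left.
May 1970 has 31 days: 317 − 31 = 286 left.
June 1970 has 30 days: 286 − 30 = 256 left.
July 1970 has 31 days: 256 − 31 = 225 left.
August 1970 has 31 days: 225 − 31 = 194 left.
September 1970 has 30 days: 194 − 30 = 164 left.
October 1970 has 31 days: 164 − 31 = 133 left.
November 1970 has 30 days: 133 − 30 = 103 left.
December 1970 has 31 days: 103 − 31 = 72 left.
January 1971 has 31 days: 72 − 31 = 41 left.
February 1971 has 28 days (1971 is not a leap year): 41 − 28 = 13 left.
13 days into March 1971 → March 13, 1971.
Advancing 7 months from March 13, 1971:
month 3 + 7 = 10 → October 1971.
Day 13 is valid in October, giving October 13, 1971.
Adding 12 months from October 13, 1971:
month 10 + 12 = 22, which is month 10 of year 1972 → October 1972.
Day 13 is valid in October, giving October 13, 1972.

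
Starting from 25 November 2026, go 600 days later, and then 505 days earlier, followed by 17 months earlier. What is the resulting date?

September 28, 2025

Counting forward 600 days from November 25, 2026:
November has 30 days, so 30 − 25 = 5 days remain after November 25, 2026; 600 − 5 = 595 left.
December 2026 has 31 days: 595 − 31 = 564 left.
January 2027 has 31 days: 564 − 31 = 533 left.
February 2027 has 28 days (2027 is not a leap year): 533 − 28 = 505 left.
March 2027 has 31 days: 505 − 31 = 474 left.
April 2027 has 30 days: 474 − 30 = 444 left.
May 2027 has 31 days: 444 − 31 = 413 left.
June 2027 has 30 days: 413 − 30 = 383 left.
July 2027 has 31 days: 383 − 31 = 352 left.
August 2027 has 31 days: 352 − 31 = 321 left.
September 2027 has 30 days: 321 − 30 = 291 left.
October 2027 has 31 days: 291 − 31 = 260 left.
November 2027 has 30 days: 260 − 30 = 230 left.
December 2027 has 31 days: 230 − 31 = 199 left.
January 2028 has 31 days: 199 − 31 = 168 left.
February 2028 has 29 days (2028 is a leap year): 168 − 29 = 139 left.
March 2028 has 31 days: 139 − 31 = 108 left.
April 2028 has 30 days: 108 − 30 = 78 left.
May 2028 has 31 days: 78 − 31 = 47 left.
June 2028 has 30 days: 47 − 30 = 17 left.
17 days into July 2028 → July 17, 2028.
Subtracting 505 days from July 17, 2028:
Going back 17 days from July 17, 2028 reaches the end of the previous month; 505 − 17 = 488 left.
June 2028 has 30 days: 488 − 30 = 458 left.
May 2028 has 31 days: 458 − 31 = 427 left.
April 2028 has 30 days: 427 − 30 = 397 left.
March 2028 has 31 days: 397 − 31 = 366 left.
February 2028 has 29 days (2028 is a leap year): 366 − 29 = 337 left.
January 2028 has 31 days: 337 − 31 = 306 left.
December 2027 has 31 days: 306 − 31 = 275 left.
November 2027 has 30 days: 275 − 30 = 245 left.
October 2027 has 31 days: 245 − 31 = 214 left.
September 2027 has 30 days: 214 − 30 = 184 left.
August 2027 has 31 days: 184 − 31 = 153 left.
July 2027 has 31 days: 153 − 31 = 122 left.
June 2027 has 30 days: 122 − 30 = 92 left.
May 2027 has 31 days: 92 − 31 = 61 left.
April 2027 has 30 days: 61 − 30 = 31 left.
March 2027 has 31 days: 31 − 31 = 0 left.
February 2027 has 28 days; 28 − 0 = 28 → February 28, 2027.
Subtracting 17 months from February 28, 2027:
month 2 − 17 = -15, which is month 9 of year 2025 → September 2025.
Day 28 is valid in September, giving September 28, 2025.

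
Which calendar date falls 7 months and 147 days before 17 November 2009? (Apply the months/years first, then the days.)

Counting back 7 months and 147 days from November 17, 2009: first the month/year part, then the days.
month 11 − 7 = 4 → April 2009.
Day 17 is valid in April, giving April 17, 2009.
Now subtract 147 days from April 17, 2009.
Going back 17 days from April 17, 2009 reaches the end of the previous month; 147 − 17 = 130 left.
March 2009 has 31 days: 130 − 31 = 99 left.
February 2009 has 28 days (2009 is not a leap year): 99 − 28 = 71 left.
January 2009 has 31 days: 71 − 31 = 40 left.
December 2008 has 31 days: 40 − 31 = 9 left.
November 2008 has 30 days; 30 − 9 = 21 → November 21, 2008.

November 21, 2008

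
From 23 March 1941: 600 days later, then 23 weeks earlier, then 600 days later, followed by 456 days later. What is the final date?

Counting forward 600 days from March 23, 1941:
March has 31 days, so 31 − 23 = 8 days remain after March 23, 1941; 600 − 8 = 592 left.
April 1941 has 30 days: 592 − 30 = 562 left.
May 1941 has 31 days: 562 − 31 = 531 left.
June 1941 has 30 days: 531 − 30 = 501 left.
July 1941 has 31 days: 501 − 31 = 470 left.
August 1941 has 31 days: 470 − 31 = 439 left.
September 1941 has 30 days: 439 − 30 = 409 left.
October 1941 has 31 days: 409 − 31 = 378 left.
November 1941 has 30 days: 378 − 30 = 348 left.
December 1941 has 31 days: 348 − 31 = 317 left.
January 1942 has 31 days: 317 − 31 = 286 left.
February 1942 has 28 days (1942 is not a leap year): 286 − 28 = 258 left.
March 1942 has 31 days: 258 − 31 = 227 left.
April 1942 has 30 days: 227 − 30 = 197 left.
May 1942 has 31 days: 197 − 31 = 166 left.
June 1942 has 30 days: 166 − 30 = 136 left.
July 1942 has 31 days: 136 − 31 = 105 left.
August 1942 has 31 days: 105 − 31 = 74 left.
September 1942 has 30 days: 74 − 30 = 44 left.
October 1942 has 31 days: 44 − 31 = 13 left.
13 days into November 1942 → November 13, 1942.
Counting back 23 weeks (= 161 days) from November 13, 1942:
Going back 13 days from November 13, 1942 reaches the end of the previous month; 161 − 13 = 148 left.
October 1942 has 31 days: 148 − 31 = 117 left.
September 1942 has 30 days: 117 − 30 = 87 left.
August 1942 has 31 days: 87 − 31 = 56 left.
July 1942 has 31 days: 56 − 31 = 25 left.
June 1942 has 30 days; 30 − 25 = 5 → June 5, 1942.
Adding 600 days from June 5, 1942:
June has 30 days, so 30 − 5 = 25 days remain after June 5, 1942; 600 − 25 = 575 left.
July 1942 has 31 days: 575 − 31 = 544 left.
August 1942 has 31 days: 544 − 31 = 513 left.
September 1942 has 30 days: 513 − 30 = 483 left.
October 1942 has 31 days: 483 − 31 = 452 left.
November 1942 has 30 days: 452 − 30 = 422 left.
December 1942 has 31 days: 422 − 31 = 391 left.
January 1943 has 31 days: 391 − 31 = 360 left.
February 1943 has 28 days (1943 is not a leap year): 360 − 28 = 332 left.
March 1943 has 31 days: 332 − 31 = 301 left.
April 1943 has 30 days: 301 − 30 = 271 left.
May 1943 has 31 days: 271 − 31 = 240 left.
June 1943 has 30 days: 240 − 30 = 210 left.
July 1943 has 31 days: 210 − 31 = 179 left.
August 1943 has 31 days: 179 − 31 = 148 left.
September 1943 has 30 days: 148 − 30 = 118 left.
October 1943 has 31 days: 118 − 31 = 87 left.
November 1943 has 30 days: 87 − 30 = 57 left.
December 1943 has 31 days: 57 − 31 = 26 left.
26 days into January 1944 → January 26, 1944.
Advancing 456 days from January 26, 1944:
January has 31 days, so 31 − 26 = 5 days remain after January 26, 1944; 456 − 5 = 451 left.
February 1944 has 29 days (1944 is a leap year): 451 − 29 = 422 left.
March 1944 has 31 days: 422 − 31 = 391 left.
April 1944 has 30 days: 391 − 30 = 361 left.
May 1944 has 31 days: 361 − 31 = 330 left.
June 1944 has 30 days: 330 − 30 = 300 left.
July 1944 has 31 days: 300 − 31 = 269 left.
August 1944 has 31 days: 269 − 31 = 238 left.
September 1944 has 30 days: 238 − 30 = 208 left.
October 1944 has 31 days: 208 − 31 = 177 left.
November 1944 has 30 days: 177 − 30 = 147 left.
December 1944 has 31 days: 147 − 31 = 116 left.
January 1945 has 31 days: 116 − 31 = 85 left.
February 1945 has 28 days (1945 is not a leap year): 85 − 28 = 57 left.
March 1945 has 31 days: 57 − 31 = 26 left.
26 days into April 1945 → April 26, 1945.

April 26, 1945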